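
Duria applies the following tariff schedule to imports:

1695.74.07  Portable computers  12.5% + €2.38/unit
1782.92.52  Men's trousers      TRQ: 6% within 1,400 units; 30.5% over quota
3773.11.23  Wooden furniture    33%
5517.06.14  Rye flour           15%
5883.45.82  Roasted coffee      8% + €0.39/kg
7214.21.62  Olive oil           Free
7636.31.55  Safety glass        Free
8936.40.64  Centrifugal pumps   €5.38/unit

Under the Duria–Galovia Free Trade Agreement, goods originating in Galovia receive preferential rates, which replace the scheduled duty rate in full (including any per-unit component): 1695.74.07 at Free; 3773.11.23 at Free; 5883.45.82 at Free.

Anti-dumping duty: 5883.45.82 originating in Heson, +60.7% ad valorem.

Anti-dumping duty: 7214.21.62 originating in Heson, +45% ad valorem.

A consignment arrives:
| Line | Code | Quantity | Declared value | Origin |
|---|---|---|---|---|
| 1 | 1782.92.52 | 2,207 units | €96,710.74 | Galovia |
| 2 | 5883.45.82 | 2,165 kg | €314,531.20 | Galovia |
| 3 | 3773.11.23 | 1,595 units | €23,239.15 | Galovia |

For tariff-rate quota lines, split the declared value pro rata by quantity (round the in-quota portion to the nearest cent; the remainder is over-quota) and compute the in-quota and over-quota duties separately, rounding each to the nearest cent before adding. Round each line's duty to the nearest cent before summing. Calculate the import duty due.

Line 1 (1782.92.52, Galovia, 2,207 units, €96,710.74):
Code 1782.92.52 is under a tariff-rate quota (threshold 1,400 units). In-quota: 1,400 units at 6%; over-quota: 807 units at 30.5%.
Pro-rata value split: in-quota = €96,710.74 × 1,400/2,207 = €61,348.00; over-quota = €96,710.74 − €61,348.00 = €35,362.74.
In-quota duty = €61,348.00 × 6% = €3,680.88. Over-quota duty = €35,362.74 × 30.5% = €10,785.64.
Line duty = €3,680.88 + €10,785.64 = €14,466.52.
Line 2 (5883.45.82, Galovia, 2,165 kg, €314,531.20):
Base rate for 5883.45.82 is 8% + €0.39/kg.
Origin Galovia qualifies under the Duria–Galovia agreement and 5883.45.82 is covered: preferential rate Free applies instead.
The additional-duty order on 5883.45.82 targets Heson, not Galovia; it does not apply.
Duty = €314,531.20 × 0% = €0.00.
Line 3 (3773.11.23, Galovia, 1,595 units, €23,239.15):
Base rate for 3773.11.23 is 33%.
Origin Galovia qualifies under the Duria–Galovia agreement and 3773.11.23 is covered: preferential rate Free applies instead.
Duty = €23,239.15 × 0% = €0.00.
Total = €14,466.52 + €0.00 + €0.00 = €14,466.52.

€14,466.52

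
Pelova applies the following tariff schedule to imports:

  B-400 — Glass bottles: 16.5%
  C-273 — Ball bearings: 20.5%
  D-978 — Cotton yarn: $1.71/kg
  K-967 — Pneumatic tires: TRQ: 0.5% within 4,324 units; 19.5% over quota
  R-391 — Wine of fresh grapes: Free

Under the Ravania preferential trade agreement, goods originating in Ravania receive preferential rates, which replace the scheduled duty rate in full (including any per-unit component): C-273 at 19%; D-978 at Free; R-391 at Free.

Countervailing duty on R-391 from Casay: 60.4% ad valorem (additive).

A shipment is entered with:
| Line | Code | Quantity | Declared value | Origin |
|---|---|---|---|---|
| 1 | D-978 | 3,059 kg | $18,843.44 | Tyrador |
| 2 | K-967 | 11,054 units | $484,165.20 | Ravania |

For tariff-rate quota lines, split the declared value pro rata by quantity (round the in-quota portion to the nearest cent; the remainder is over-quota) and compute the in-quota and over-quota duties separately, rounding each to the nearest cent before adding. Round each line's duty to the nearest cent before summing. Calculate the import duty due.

Line 1 (D-978, Tyrador, 3,059 kg, $18,843.44):
Base rate for D-978 is $1.71/kg.
D-978 has an FTA preferential rate, but origin Tyrador is not Ravania; base rate stands.
Duty = 3,059 × $1.71 = $5,230.89.
Line 2 (K-967, Ravania, 11,054 units, $484,165.20):
Code K-967 is under a tariff-rate quota (threshold 4,324 units). In-quota: 4,324 units at 0.5%; over-quota: 6,730 units at 19.5%.
Pro-rata value split: in-quota = $484,165.20 × 4,324/11,054 = $189,391.20; over-quota = $484,165.20 − $189,391.20 = $294,774.00.
In-quota duty = $189,391.20 × 0.5% = $946.96. Over-quota duty = $294,774.00 × 19.5% = $57,480.93.
Line duty = $946.96 + $57,480.93 = $58,427.89.
Total = $5,230.89 + $58,427.89 = $63,658.78.

$63,658.78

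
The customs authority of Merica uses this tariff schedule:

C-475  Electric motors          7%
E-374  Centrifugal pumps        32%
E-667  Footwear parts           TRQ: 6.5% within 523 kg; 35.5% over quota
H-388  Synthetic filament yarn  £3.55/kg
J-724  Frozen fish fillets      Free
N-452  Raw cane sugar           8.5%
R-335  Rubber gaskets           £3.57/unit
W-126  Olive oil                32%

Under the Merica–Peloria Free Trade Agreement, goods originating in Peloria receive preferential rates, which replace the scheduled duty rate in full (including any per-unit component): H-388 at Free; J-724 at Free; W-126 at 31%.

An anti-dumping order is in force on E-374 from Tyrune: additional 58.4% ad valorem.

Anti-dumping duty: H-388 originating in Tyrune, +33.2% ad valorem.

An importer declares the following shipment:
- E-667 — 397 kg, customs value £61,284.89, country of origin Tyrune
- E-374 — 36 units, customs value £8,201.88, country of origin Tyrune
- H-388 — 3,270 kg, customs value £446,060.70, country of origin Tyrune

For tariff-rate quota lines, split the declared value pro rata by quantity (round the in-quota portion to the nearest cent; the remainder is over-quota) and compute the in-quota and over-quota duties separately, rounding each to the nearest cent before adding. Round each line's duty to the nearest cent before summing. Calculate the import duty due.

£171,098.67

Line 1 (E-667, Tyrune, 397 kg, £61,284.89):
Code E-667 is under a tariff-rate quota (threshold 523 kg). Quantity 397 kg is within the quota, so the in-quota rate 6.5% applies to the full value.
Duty = £61,284.89 × 6.5% = £3,983.52.
Line 2 (E-374, Tyrune, 36 units, £8,201.88):
Base rate for E-374 is 32%.
Additional duty on E-374 from Tyrune: +58.4%. Applied ad valorem rate: 32% + 58.4% = 90.4%.
Duty = £8,201.88 × 90.4% = £7,414.50.
Line 3 (H-388, Tyrune, 3,270 kg, £446,060.70):
Base rate for H-388 is £3.55/kg.
H-388 has an FTA preferential rate, but origin Tyrune is not Peloria; base rate stands.
Additional duty on H-388 from Tyrune: +33.2% ad valorem. Applied ad valorem rate = 33.2%.
Duty = £446,060.70 × 33.2% + 3,270 × £3.55 = £159,700.65.
Total = £3,983.52 + £7,414.50 + £159,700.65 = £171,098.67.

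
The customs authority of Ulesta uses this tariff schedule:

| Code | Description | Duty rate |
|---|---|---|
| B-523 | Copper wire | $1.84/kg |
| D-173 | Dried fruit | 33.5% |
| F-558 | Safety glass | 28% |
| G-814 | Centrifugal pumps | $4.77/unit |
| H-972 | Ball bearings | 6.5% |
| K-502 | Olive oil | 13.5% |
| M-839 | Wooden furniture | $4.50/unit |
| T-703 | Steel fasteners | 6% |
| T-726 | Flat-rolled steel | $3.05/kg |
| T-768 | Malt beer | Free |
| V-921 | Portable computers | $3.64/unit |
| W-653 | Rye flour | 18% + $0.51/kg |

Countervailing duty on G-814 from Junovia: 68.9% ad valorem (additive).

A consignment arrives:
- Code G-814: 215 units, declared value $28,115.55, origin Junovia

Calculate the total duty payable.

$20,397.16

Line 1 (G-814, Junovia, 215 units, $28,115.55):
Base rate for G-814 is $4.77/unit.
Additional duty on G-814 from Junovia: +68.9% ad valorem. Applied ad valorem rate = 68.9%.
Duty = $28,115.55 × 68.9% + 215 × $4.77 = $20,397.16.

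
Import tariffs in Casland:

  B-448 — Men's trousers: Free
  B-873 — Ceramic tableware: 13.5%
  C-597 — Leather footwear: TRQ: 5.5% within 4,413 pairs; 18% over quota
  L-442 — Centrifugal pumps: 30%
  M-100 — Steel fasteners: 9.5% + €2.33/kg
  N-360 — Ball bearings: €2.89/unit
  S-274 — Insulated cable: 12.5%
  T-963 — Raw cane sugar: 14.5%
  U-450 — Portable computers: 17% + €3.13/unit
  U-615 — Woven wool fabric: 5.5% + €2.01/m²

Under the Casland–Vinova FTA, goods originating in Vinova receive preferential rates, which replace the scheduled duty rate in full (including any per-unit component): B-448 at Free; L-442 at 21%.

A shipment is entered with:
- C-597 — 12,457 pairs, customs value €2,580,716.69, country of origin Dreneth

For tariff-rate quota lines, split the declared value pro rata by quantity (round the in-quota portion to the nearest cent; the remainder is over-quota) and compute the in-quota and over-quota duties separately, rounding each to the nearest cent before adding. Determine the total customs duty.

€350,248.86

Line 1 (C-597, Dreneth, 12,457 pairs, €2,580,716.69):
Code C-597 is under a tariff-rate quota (threshold 4,413 pairs). In-quota: 4,413 pairs at 5.5%; over-quota: 8,044 pairs at 18%.
Pro-rata value split: in-quota = €2,580,716.69 × 4,413/12,457 = €914,241.21; over-quota = €2,580,716.69 − €914,241.21 = €1,666,475.48.
In-quota duty = €914,241.21 × 5.5% = €50,283.27. Over-quota duty = €1,666,475.48 × 18% = €299,965.59.
Line duty = €50,283.27 + €299,965.59 = €350,248.86.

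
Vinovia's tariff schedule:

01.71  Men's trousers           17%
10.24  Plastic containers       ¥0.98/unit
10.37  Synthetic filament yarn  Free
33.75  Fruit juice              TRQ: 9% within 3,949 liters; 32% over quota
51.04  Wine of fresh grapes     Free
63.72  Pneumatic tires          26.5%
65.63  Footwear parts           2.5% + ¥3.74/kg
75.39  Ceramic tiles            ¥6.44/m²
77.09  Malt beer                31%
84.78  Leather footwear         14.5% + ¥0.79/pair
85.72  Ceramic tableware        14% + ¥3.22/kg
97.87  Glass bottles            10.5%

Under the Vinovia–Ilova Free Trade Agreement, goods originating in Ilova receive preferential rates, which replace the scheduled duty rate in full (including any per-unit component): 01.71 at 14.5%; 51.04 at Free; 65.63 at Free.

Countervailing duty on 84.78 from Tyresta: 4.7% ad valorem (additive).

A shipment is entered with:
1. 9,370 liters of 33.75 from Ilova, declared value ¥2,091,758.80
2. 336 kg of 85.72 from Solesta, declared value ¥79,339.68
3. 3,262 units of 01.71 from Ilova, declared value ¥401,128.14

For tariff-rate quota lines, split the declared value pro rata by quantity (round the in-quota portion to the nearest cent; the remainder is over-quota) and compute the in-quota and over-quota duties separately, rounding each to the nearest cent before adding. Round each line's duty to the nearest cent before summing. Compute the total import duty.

Line 1 (33.75, Ilova, 9,370 liters, ¥2,091,758.80):
Code 33.75 is under a tariff-rate quota (threshold 3,949 liters). In-quota: 3,949 liters at 9%; over-quota: 5,421 liters at 32%.
Pro-rata value split: in-quota = ¥2,091,758.80 × 3,949/9,370 = ¥881,574.76; over-quota = ¥2,091,758.80 − ¥881,574.76 = ¥1,210,184.04.
In-quota duty = ¥881,574.76 × 9% = ¥79,341.73. Over-quota duty = ¥1,210,184.04 × 32% = ¥387,258.89.
Line duty = ¥79,341.73 + ¥387,258.89 = ¥466,600.62.
Line 2 (85.72, Solesta, 336 kg, ¥79,339.68):
Base rate for 85.72 is 14% + ¥3.22/kg.
Duty = ¥79,339.68 × 14% + 336 × ¥3.22 = ¥12,189.48.
Line 3 (01.71, Ilova, 3,262 units, ¥401,128.14):
Base rate for 01.71 is 17%.
Origin Ilova qualifies under the Vinovia–Ilova agreement and 01.71 is covered: preferential rate 14.5% applies instead.
Duty = ¥401,128.14 × 14.5% = ¥58,163.58.
Total = ¥466,600.62 + ¥12,189.48 + ¥58,163.58 = ¥536,953.68.

¥536,953.68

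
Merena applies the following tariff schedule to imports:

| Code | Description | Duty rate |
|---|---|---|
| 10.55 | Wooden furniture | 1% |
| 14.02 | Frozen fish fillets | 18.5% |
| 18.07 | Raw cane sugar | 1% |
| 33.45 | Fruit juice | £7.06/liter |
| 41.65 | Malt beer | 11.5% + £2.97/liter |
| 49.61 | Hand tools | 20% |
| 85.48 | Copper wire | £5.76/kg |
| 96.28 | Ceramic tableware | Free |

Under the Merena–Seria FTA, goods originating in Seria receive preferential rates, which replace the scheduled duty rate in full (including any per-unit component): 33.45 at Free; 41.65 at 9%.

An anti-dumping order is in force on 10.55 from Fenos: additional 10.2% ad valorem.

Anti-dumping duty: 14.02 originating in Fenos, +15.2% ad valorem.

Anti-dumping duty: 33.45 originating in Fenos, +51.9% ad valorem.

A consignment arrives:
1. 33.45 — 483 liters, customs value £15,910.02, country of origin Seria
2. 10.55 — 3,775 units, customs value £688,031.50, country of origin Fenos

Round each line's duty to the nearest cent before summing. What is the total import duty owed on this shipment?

£77,059.53

Line 1 (33.45, Seria, 483 liters, £15,910.02):
Base rate for 33.45 is £7.06/liter.
Origin Seria qualifies under the Merena–Seria agreement and 33.45 is covered: preferential rate Free applies instead.
The additional-duty order on 33.45 targets Fenos, not Seria; it does not apply.
Duty = £15,910.02 × 0% = £0.00.
Line 2 (10.55, Fenos, 3,775 units, £688,031.50):
Base rate for 10.55 is 1%.
Additional duty on 10.55 from Fenos: +10.2%. Applied ad valorem rate: 1% + 10.2% = 11.2%.
Duty = £688,031.50 × 11.2% = £77,059.53.
Total = £0.00 + £77,059.53 = £77,059.53.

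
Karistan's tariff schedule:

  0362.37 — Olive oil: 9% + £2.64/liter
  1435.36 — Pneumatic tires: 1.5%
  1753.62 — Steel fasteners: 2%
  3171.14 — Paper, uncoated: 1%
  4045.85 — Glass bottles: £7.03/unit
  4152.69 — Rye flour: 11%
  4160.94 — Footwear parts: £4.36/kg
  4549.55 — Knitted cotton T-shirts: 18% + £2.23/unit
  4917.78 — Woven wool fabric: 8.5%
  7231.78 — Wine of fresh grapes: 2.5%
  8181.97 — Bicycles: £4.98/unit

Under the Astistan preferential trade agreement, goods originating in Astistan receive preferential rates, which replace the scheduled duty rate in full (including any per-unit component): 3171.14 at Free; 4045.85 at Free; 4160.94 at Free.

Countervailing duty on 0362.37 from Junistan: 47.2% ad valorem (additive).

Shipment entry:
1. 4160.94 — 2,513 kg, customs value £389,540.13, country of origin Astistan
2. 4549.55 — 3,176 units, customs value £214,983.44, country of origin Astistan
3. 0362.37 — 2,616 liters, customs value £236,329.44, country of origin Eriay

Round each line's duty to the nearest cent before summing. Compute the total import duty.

£73,955.39

Line 1 (4160.94, Astistan, 2,513 kg, £389,540.13):
Base rate for 4160.94 is £4.36/kg.
Origin Astistan qualifies under the Karistan–Astistan agreement and 4160.94 is covered: preferential rate Free applies instead.
Duty = £389,540.13 × 0% = £0.00.
Line 2 (4549.55, Astistan, 3,176 units, £214,983.44):
Base rate for 4549.55 is 18% + £2.23/unit.
Origin Astistan is the FTA partner but 4549.55 is not on the preference list; base rate stands.
Duty = £214,983.44 × 18% + 3,176 × £2.23 = £45,779.50.
Line 3 (0362.37, Eriay, 2,616 liters, £236,329.44):
Base rate for 0362.37 is 9% + £2.64/liter.
The additional-duty order on 0362.37 targets Junistan, not Eriay; it does not apply.
Duty = £236,329.44 × 9% + 2,616 × £2.64 = £28,175.89.
Total = £0.00 + £45,779.50 + £28,175.89 = £73,955.39.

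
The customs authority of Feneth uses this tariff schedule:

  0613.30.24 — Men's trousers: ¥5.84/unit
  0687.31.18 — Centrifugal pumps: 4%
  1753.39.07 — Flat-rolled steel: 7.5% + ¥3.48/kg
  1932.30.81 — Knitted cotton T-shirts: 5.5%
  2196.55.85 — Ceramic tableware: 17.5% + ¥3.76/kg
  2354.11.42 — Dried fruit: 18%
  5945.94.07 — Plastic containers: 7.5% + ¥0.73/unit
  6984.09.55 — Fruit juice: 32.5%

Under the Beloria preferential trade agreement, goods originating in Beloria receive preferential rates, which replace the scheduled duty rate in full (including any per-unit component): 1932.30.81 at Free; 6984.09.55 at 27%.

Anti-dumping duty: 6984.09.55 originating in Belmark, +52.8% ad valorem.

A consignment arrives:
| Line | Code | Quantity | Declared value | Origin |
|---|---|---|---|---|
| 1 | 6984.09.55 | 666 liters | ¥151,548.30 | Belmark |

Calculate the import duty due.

¥129,270.70

Line 1 (6984.09.55, Belmark, 666 liters, ¥151,548.30):
Base rate for 6984.09.55 is 32.5%.
6984.09.55 has an FTA preferential rate, but origin Belmark is not Beloria; base rate stands.
Additional duty on 6984.09.55 from Belmark: +52.8%. Applied ad valorem rate: 32.5% + 52.8% = 85.3%.
Duty = ¥151,548.30 × 85.3% = ¥129,270.70.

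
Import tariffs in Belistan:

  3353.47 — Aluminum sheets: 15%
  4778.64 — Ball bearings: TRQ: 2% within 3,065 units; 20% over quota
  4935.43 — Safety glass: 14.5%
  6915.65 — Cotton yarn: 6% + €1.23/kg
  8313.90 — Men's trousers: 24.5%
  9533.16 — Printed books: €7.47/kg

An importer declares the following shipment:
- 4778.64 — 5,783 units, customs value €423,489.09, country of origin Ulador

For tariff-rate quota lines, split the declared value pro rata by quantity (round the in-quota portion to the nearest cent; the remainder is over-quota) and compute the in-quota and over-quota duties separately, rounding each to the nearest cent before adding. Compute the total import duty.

Line 1 (4778.64, Ulador, 5,783 units, €423,489.09):
Code 4778.64 is under a tariff-rate quota (threshold 3,065 units). In-quota: 3,065 units at 2%; over-quota: 2,718 units at 20%.
Pro-rata value split: in-quota = €423,489.09 × 3,065/5,783 = €224,449.95; over-quota = €423,489.09 − €224,449.95 = €199,039.14.
In-quota duty = €224,449.95 × 2% = €4,489.00. Over-quota duty = €199,039.14 × 20% = €39,807.83.
Line duty = €4,489.00 + €39,807.83 = €44,296.83.

€44,296.83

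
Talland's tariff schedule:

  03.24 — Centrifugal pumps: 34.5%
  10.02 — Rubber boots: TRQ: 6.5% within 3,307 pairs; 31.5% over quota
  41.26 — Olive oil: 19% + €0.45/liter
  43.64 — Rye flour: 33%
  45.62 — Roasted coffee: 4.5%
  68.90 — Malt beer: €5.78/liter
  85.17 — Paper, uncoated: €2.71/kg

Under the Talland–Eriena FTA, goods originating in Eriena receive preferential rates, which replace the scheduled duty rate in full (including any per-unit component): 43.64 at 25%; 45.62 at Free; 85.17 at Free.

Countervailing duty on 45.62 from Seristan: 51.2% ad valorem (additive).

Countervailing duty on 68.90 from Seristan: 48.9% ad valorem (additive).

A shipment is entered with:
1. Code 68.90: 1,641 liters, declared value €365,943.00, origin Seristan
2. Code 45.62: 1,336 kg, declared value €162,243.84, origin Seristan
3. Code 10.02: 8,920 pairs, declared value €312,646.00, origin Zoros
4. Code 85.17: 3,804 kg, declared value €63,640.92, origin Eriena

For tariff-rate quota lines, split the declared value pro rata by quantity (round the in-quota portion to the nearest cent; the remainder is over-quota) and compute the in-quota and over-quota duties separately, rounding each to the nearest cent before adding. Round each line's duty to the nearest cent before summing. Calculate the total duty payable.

Line 1 (68.90, Seristan, 1,641 liters, €365,943.00):
Base rate for 68.90 is €5.78/liter.
Additional duty on 68.90 from Seristan: +48.9% ad valorem. Applied ad valorem rate = 48.9%.
Duty = €365,943.00 × 48.9% + 1,641 × €5.78 = €188,431.11.
Line 2 (45.62, Seristan, 1,336 kg, €162,243.84):
Base rate for 45.62 is 4.5%.
45.62 has an FTA preferential rate, but origin Seristan is not Eriena; base rate stands.
Additional duty on 45.62 from Seristan: +51.2%. Applied ad valorem rate: 4.5% + 51.2% = 55.7%.
Duty = €162,243.84 × 55.7% = €90,369.82.
Line 3 (10.02, Zoros, 8,920 pairs, €312,646.00):
Code 10.02 is under a tariff-rate quota (threshold 3,307 pairs). In-quota: 3,307 pairs at 6.5%; over-quota: 5,613 pairs at 31.5%.
Pro-rata value split: in-quota = €312,646.00 × 3,307/8,920 = €115,910.35; over-quota = €312,646.00 − €115,910.35 = €196,735.65.
In-quota duty = €115,910.35 × 6.5% = €7,534.17. Over-quota duty = €196,735.65 × 31.5% = €61,971.73.
Line duty = €7,534.17 + €61,971.73 = €69,505.90.
Line 4 (85.17, Eriena, 3,804 kg, €63,640.92):
Base rate for 85.17 is €2.71/kg.
Origin Eriena qualifies under the Talland–Eriena agreement and 85.17 is covered: preferential rate Free applies instead.
Duty = €63,640.92 × 0% = €0.00.
Total = €188,431.11 + €90,369.82 + €69,505.90 + €0.00 = €348,306.83.

€348,306.83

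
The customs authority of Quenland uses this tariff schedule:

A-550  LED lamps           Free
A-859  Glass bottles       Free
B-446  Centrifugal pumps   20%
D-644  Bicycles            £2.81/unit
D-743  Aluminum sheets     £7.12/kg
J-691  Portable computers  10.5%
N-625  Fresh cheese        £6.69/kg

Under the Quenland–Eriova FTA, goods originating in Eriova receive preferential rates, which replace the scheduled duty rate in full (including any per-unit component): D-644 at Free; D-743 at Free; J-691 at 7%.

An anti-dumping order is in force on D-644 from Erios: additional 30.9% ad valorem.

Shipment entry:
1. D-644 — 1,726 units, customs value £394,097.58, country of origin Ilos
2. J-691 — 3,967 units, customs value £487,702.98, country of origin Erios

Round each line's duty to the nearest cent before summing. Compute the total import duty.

Line 1 (D-644, Ilos, 1,726 units, £394,097.58):
Base rate for D-644 is £2.81/unit.
D-644 has an FTA preferential rate, but origin Ilos is not Eriova; base rate stands.
The additional-duty order on D-644 targets Erios, not Ilos; it does not apply.
Duty = 1,726 × £2.81 = £4,850.06.
Line 2 (J-691, Erios, 3,967 units, £487,702.98):
Base rate for J-691 is 10.5%.
J-691 has an FTA preferential rate, but origin Erios is not Eriova; base rate stands.
Duty = £487,702.98 × 10.5% = £51,208.81.
Total = £4,850.06 + £51,208.81 = £56,058.87.

£56,058.87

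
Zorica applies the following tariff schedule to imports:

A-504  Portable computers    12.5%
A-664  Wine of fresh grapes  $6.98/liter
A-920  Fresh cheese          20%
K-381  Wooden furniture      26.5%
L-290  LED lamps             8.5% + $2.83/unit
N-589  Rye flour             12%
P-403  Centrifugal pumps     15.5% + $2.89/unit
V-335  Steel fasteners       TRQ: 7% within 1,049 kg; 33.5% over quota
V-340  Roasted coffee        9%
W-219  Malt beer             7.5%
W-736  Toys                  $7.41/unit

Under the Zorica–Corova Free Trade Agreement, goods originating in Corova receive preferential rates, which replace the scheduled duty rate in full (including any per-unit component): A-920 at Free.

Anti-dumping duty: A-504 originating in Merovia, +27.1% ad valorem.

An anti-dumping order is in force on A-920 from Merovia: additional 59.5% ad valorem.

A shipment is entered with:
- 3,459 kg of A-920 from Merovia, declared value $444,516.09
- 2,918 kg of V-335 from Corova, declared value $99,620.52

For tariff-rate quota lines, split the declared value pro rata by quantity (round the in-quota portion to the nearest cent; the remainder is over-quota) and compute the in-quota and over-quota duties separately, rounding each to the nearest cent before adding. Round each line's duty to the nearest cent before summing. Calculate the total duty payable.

Line 1 (A-920, Merovia, 3,459 kg, $444,516.09):
Base rate for A-920 is 20%.
A-920 has an FTA preferential rate, but origin Merovia is not Corova; base rate stands.
Additional duty on A-920 from Merovia: +59.5%. Applied ad valorem rate: 20% + 59.5% = 79.5%.
Duty = $444,516.09 × 79.5% = $353,390.29.
Line 2 (V-335, Corova, 2,918 kg, $99,620.52):
Code V-335 is under a tariff-rate quota (threshold 1,049 kg). In-quota: 1,049 kg at 7%; over-quota: 1,869 kg at 33.5%.
Pro-rata value split: in-quota = $99,620.52 × 1,049/2,918 = $35,812.86; over-quota = $99,620.52 − $35,812.86 = $63,807.66.
In-quota duty = $35,812.86 × 7% = $2,506.90. Over-quota duty = $63,807.66 × 33.5% = $21,375.57.
Line duty = $2,506.90 + $21,375.57 = $23,882.47.
Total = $353,390.29 + $23,882.47 = $377,272.76.

$377,272.76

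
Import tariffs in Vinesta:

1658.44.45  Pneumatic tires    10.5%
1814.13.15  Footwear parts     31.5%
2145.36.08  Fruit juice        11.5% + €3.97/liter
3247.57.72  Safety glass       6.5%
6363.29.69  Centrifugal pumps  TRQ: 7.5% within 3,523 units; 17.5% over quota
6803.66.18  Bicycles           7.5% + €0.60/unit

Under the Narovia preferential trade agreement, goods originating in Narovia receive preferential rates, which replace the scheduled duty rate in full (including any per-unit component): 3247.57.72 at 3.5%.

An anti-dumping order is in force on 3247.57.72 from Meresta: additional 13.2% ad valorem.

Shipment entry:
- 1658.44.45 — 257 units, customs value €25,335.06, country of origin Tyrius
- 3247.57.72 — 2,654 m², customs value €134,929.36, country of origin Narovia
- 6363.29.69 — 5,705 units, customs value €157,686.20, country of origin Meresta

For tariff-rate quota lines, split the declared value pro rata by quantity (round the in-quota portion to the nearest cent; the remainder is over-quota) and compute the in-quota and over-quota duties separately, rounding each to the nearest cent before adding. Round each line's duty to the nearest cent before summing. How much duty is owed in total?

€25,240.22

Line 1 (1658.44.45, Tyrius, 257 units, €25,335.06):
Base rate for 1658.44.45 is 10.5%.
Duty = €25,335.06 × 10.5% = €2,660.18.
Line 2 (3247.57.72, Narovia, 2,654 m², €134,929.36):
Base rate for 3247.57.72 is 6.5%.
Origin Narovia qualifies under the Vinesta–Narovia agreement and 3247.57.72 is covered: preferential rate 3.5% applies instead.
The additional-duty order on 3247.57.72 targets Meresta, not Narovia; it does not apply.
Duty = €134,929.36 × 3.5% = €4,722.53.
Line 3 (6363.29.69, Meresta, 5,705 units, €157,686.20):
Code 6363.29.69 is under a tariff-rate quota (threshold 3,523 units). In-quota: 3,523 units at 7.5%; over-quota: 2,182 units at 17.5%.
Pro-rata value split: in-quota = €157,686.20 × 3,523/5,705 = €97,375.72; over-quota = €157,686.20 − €97,375.72 = €60,310.48.
In-quota duty = €97,375.72 × 7.5% = €7,303.18. Over-quota duty = €60,310.48 × 17.5% = €10,554.33.
Line duty = €7,303.18 + €10,554.33 = €17,857.51.
Total = €2,660.18 + €4,722.53 + €17,857.51 = €25,240.22.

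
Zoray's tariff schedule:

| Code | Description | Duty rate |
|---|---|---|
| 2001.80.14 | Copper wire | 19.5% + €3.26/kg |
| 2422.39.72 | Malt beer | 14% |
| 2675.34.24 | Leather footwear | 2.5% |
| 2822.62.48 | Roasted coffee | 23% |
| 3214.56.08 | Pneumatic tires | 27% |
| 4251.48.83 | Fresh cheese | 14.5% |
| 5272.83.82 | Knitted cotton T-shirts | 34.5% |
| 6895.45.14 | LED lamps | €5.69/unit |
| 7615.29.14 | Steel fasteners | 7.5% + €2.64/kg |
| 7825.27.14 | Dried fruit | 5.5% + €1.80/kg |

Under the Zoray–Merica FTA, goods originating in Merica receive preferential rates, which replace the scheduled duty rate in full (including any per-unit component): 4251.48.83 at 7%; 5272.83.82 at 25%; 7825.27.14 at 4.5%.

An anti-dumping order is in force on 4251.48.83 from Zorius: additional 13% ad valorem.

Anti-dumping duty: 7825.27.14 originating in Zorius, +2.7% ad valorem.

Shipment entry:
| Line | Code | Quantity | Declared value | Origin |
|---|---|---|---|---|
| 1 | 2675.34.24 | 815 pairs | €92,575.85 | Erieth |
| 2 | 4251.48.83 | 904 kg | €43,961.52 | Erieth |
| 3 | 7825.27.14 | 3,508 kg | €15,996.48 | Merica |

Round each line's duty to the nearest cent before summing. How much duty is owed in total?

Line 1 (2675.34.24, Erieth, 815 pairs, €92,575.85):
Base rate for 2675.34.24 is 2.5%.
Duty = €92,575.85 × 2.5% = €2,314.40.
Line 2 (4251.48.83, Erieth, 904 kg, €43,961.52):
Base rate for 4251.48.83 is 14.5%.
4251.48.83 has an FTA preferential rate, but origin Erieth is not Merica; base rate stands.
The additional-duty order on 4251.48.83 targets Zorius, not Erieth; it does not apply.
Duty = €43,961.52 × 14.5% = €6,374.42.
Line 3 (7825.27.14, Merica, 3,508 kg, €15,996.48):
Base rate for 7825.27.14 is 5.5% + €1.80/kg.
Origin Merica qualifies under the Zoray–Merica agreement and 7825.27.14 is covered: preferential rate 4.5% applies instead.
The additional-duty order on 7825.27.14 targets Zorius, not Merica; it does not apply.
Duty = €15,996.48 × 4.5% = €719.84.
Total = €2,314.40 + €6,374.42 + €719.84 = €9,408.66.

€9,408.66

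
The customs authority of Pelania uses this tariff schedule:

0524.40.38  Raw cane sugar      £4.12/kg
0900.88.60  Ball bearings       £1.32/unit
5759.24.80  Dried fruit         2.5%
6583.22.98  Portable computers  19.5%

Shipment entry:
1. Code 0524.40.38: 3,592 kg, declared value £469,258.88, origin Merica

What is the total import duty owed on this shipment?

£14,799.04

Line 1 (0524.40.38, Merica, 3,592 kg, £469,258.88):
Base rate for 0524.40.38 is £4.12/kg.
Duty = 3,592 × £4.12 = £14,799.04.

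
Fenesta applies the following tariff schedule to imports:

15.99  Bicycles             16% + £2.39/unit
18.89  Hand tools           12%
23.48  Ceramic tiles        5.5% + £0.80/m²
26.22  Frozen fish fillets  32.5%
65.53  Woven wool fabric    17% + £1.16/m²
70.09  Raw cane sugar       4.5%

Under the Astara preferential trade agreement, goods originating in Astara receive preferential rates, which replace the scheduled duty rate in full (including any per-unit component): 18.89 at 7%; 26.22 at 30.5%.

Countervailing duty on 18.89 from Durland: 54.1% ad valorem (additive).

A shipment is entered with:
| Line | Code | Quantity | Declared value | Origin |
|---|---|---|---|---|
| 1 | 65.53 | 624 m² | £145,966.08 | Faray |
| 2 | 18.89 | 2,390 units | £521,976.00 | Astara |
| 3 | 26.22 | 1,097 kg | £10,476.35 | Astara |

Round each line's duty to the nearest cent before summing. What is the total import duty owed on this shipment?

Line 1 (65.53, Faray, 624 m², £145,966.08):
Base rate for 65.53 is 17% + £1.16/m².
Duty = £145,966.08 × 17% + 624 × £1.16 = £25,538.07.
Line 2 (18.89, Astara, 2,390 units, £521,976.00):
Base rate for 18.89 is 12%.
Origin Astara qualifies under the Fenesta–Astara agreement and 18.89 is covered: preferential rate 7% applies instead.
The additional-duty order on 18.89 targets Durland, not Astara; it does not apply.
Duty = £521,976.00 × 7% = £36,538.32.
Line 3 (26.22, Astara, 1,097 kg, £10,476.35):
Base rate for 26.22 is 32.5%.
Origin Astara qualifies under the Fenesta–Astara agreement and 26.22 is covered: preferential rate 30.5% applies instead.
Duty = £10,476.35 × 30.5% = £3,195.29.
Total = £25,538.07 + £36,538.32 + £3,195.29 = £65,271.68.

£65,271.68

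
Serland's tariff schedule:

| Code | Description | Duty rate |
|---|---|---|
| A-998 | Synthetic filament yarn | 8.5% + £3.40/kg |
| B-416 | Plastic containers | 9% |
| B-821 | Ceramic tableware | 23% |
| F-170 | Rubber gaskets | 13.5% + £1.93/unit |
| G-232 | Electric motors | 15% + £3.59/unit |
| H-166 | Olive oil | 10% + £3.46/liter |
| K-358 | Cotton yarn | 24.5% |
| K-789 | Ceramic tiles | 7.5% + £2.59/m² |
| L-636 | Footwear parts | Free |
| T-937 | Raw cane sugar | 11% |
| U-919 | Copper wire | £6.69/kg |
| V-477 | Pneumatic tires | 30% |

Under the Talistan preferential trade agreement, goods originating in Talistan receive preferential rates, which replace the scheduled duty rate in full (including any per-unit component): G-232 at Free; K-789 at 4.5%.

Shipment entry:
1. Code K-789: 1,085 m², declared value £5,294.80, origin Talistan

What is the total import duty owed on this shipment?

Line 1 (K-789, Talistan, 1,085 m², £5,294.80):
Base rate for K-789 is 7.5% + £2.59/m².
Origin Talistan qualifies under the Serland–Talistan agreement and K-789 is covered: preferential rate 4.5% applies instead.
Duty = £5,294.80 × 4.5% = £238.27.

£238.27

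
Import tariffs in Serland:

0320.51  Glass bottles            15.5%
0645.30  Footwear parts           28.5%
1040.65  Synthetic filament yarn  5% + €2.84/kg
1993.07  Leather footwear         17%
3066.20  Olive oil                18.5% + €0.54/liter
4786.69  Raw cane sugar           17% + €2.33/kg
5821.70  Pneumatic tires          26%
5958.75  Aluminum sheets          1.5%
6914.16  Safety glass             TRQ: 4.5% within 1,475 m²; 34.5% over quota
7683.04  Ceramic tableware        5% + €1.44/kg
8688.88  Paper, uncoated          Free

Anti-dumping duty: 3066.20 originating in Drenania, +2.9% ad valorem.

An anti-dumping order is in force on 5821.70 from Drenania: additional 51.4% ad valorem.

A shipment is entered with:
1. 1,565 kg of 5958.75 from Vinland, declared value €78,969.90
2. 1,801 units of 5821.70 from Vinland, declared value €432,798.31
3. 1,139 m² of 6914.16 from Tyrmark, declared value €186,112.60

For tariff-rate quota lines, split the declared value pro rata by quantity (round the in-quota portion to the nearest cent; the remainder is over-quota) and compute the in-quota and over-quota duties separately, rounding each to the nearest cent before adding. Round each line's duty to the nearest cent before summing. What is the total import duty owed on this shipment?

Line 1 (5958.75, Vinland, 1,565 kg, €78,969.90):
Base rate for 5958.75 is 1.5%.
Duty = €78,969.90 × 1.5% = €1,184.55.
Line 2 (5821.70, Vinland, 1,801 units, €432,798.31):
Base rate for 5821.70 is 26%.
The additional-duty order on 5821.70 targets Drenania, not Vinland; it does not apply.
Duty = €432,798.31 × 26% = €112,527.56.
Line 3 (6914.16, Tyrmark, 1,139 m², €186,112.60):
Code 6914.16 is under a tariff-rate quota (threshold 1,475 m²). Quantity 1,139 m² is within the quota, so the in-quota rate 4.5% applies to the full value.
Duty = €186,112.60 × 4.5% = €8,375.07.
Total = €1,184.55 + €112,527.56 + €8,375.07 = €122,087.18.

€122,087.18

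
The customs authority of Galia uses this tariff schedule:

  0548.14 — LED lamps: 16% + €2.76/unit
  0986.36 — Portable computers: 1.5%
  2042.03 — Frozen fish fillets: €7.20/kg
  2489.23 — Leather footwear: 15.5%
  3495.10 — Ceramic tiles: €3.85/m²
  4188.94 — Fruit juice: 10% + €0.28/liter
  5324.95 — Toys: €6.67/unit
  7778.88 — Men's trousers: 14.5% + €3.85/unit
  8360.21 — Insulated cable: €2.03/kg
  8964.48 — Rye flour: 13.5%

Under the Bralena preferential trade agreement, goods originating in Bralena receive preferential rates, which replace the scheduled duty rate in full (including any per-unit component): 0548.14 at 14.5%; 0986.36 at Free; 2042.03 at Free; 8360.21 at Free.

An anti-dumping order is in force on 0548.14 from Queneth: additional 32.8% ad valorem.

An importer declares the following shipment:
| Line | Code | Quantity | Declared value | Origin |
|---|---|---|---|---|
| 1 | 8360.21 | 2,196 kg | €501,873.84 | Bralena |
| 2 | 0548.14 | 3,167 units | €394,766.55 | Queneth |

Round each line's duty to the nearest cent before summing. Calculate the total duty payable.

Line 1 (8360.21, Bralena, 2,196 kg, €501,873.84):
Base rate for 8360.21 is €2.03/kg.
Origin Bralena qualifies under the Galia–Bralena agreement and 8360.21 is covered: preferential rate Free applies instead.
Duty = €501,873.84 × 0% = €0.00.
Line 2 (0548.14, Queneth, 3,167 units, €394,766.55):
Base rate for 0548.14 is 16% + €2.76/unit.
0548.14 has an FTA preferential rate, but origin Queneth is not Bralena; base rate stands.
Additional duty on 0548.14 from Queneth: +32.8%. Applied ad valorem rate: 16% + 32.8% = 48.8%.
Duty = €394,766.55 × 48.8% + 3,167 × €2.76 = €201,387.00.
Total = €0.00 + €201,387.00 = €201,387.00.

€201,387.00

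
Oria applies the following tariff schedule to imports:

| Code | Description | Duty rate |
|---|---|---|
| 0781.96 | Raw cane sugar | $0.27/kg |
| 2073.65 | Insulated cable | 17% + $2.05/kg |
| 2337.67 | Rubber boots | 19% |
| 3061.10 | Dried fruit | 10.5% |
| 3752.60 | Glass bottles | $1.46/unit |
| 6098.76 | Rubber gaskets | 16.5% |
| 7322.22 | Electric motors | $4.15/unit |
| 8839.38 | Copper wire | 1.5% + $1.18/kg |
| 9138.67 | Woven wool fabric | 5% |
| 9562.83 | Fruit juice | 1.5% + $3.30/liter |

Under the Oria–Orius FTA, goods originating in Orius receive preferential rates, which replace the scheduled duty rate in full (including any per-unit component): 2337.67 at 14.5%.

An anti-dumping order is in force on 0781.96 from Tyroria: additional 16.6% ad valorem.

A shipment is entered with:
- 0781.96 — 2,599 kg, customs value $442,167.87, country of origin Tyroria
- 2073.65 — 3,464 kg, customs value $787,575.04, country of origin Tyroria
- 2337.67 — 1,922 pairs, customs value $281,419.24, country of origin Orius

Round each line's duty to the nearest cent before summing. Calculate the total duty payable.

Line 1 (0781.96, Tyroria, 2,599 kg, $442,167.87):
Base rate for 0781.96 is $0.27/kg.
Additional duty on 0781.96 from Tyroria: +16.6% ad valorem. Applied ad valorem rate = 16.6%.
Duty = $442,167.87 × 16.6% + 2,599 × $0.27 = $74,101.60.
Line 2 (2073.65, Tyroria, 3,464 kg, $787,575.04):
Base rate for 2073.65 is 17% + $2.05/kg.
Duty = $787,575.04 × 17% + 3,464 × $2.05 = $140,988.96.
Line 3 (2337.67, Orius, 1,922 pairs, $281,419.24):
Base rate for 2337.67 is 19%.
Origin Orius qualifies under the Oria–Orius agreement and 2337.67 is covered: preferential rate 14.5% applies instead.
Duty = $281,419.24 × 14.5% = $40,805.79.
Total = $74,101.60 + $140,988.96 + $40,805.79 = $255,896.35.

$255,896.35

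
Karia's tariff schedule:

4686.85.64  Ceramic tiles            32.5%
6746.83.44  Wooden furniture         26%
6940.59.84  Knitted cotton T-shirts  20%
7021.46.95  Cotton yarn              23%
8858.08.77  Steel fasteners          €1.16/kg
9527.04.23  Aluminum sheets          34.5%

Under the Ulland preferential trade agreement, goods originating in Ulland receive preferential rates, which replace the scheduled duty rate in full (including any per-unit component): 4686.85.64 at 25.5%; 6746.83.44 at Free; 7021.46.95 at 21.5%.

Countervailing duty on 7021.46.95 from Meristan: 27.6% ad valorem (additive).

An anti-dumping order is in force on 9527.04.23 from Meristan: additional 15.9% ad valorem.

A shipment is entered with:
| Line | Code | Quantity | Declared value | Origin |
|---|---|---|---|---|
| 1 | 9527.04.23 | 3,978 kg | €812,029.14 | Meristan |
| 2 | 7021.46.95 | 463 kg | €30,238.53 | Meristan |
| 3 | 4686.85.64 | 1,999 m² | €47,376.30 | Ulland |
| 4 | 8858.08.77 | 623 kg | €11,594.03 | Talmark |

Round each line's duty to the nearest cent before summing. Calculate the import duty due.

Line 1 (9527.04.23, Meristan, 3,978 kg, €812,029.14):
Base rate for 9527.04.23 is 34.5%.
Additional duty on 9527.04.23 from Meristan: +15.9%. Applied ad valorem rate: 34.5% + 15.9% = 50.4%.
Duty = €812,029.14 × 50.4% = €409,262.69.
Line 2 (7021.46.95, Meristan, 463 kg, €30,238.53):
Base rate for 7021.46.95 is 23%.
7021.46.95 has an FTA preferential rate, but origin Meristan is not Ulland; base rate stands.
Additional duty on 7021.46.95 from Meristan: +27.6%. Applied ad valorem rate: 23% + 27.6% = 50.6%.
Duty = €30,238.53 × 50.6% = €15,300.70.
Line 3 (4686.85.64, Ulland, 1,999 m², €47,376.30):
Base rate for 4686.85.64 is 32.5%.
Origin Ulland qualifies under the Karia–Ulland agreement and 4686.85.64 is covered: preferential rate 25.5% applies instead.
Duty = €47,376.30 × 25.5% = €12,080.96.
Line 4 (8858.08.77, Talmark, 623 kg, €11,594.03):
Base rate for 8858.08.77 is €1.16/kg.
Duty = 623 × €1.16 = €722.68.
Total = €409,262.69 + €15,300.70 + €12,080.96 + €722.68 = €437,367.03.

€437,367.03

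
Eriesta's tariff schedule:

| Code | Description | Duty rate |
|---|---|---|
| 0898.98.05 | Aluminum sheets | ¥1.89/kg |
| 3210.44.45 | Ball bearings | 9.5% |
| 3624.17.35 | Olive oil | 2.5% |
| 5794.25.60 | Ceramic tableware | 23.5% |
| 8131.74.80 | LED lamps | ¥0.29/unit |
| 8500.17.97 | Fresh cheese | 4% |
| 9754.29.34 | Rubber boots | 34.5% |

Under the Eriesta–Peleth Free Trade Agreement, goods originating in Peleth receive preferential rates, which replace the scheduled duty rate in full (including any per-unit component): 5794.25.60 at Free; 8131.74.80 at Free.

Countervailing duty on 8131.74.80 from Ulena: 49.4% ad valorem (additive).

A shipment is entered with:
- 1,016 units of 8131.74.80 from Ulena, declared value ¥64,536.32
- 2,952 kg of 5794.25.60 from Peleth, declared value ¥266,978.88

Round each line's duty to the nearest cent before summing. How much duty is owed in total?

Line 1 (8131.74.80, Ulena, 1,016 units, ¥64,536.32):
Base rate for 8131.74.80 is ¥0.29/unit.
8131.74.80 has an FTA preferential rate, but origin Ulena is not Peleth; base rate stands.
Additional duty on 8131.74.80 from Ulena: +49.4% ad valorem. Applied ad valorem rate = 49.4%.
Duty = ¥64,536.32 × 49.4% + 1,016 × ¥0.29 = ¥32,175.58.
Line 2 (5794.25.60, Peleth, 2,952 kg, ¥266,978.88):
Base rate for 5794.25.60 is 23.5%.
Origin Peleth qualifies under the Eriesta–Peleth agreement and 5794.25.60 is covered: preferential rate Free applies instead.
Duty = ¥266,978.88 × 0% = ¥0.00.
Total = ¥32,175.58 + ¥0.00 = ¥32,175.58.

¥32,175.58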